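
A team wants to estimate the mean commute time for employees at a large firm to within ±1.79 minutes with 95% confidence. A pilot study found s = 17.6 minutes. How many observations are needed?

372

For a mean, the margin of error is E = z·σ/√n, so n = (zσ/E)².
At 95% confidence, z = 1.960.
n = (1.960 × 17.6 / 1.79)² = 371.39
Round up: n = 372.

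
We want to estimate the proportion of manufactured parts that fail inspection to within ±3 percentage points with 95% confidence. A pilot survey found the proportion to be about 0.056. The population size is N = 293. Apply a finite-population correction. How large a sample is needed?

For a proportion with margin E = 0.03 at 95% confidence, z = 1.960.
n = p̂(1−p̂)(z/E)² = 0.056 × 0.944 × (1.960/0.03)² = 225.65 — call this n₀.
Finite-population correction with N = 293: n = n₀ / (1 + (n₀−1)/N) = 225.65 / 1.767 = 127.70
Round up: n = 128.

n = 128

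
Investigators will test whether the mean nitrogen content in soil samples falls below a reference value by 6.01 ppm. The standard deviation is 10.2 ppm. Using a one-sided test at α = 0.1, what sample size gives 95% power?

25

For a one-sample z-test, n = ((z_α + z_β)·σ/δ)².
z_α = 1.282 (one-sided α = 0.1); z_β = 1.645 (power 95% → β = 0.05).
n = (2.927 × 10.2 / 6.01)² = 24.68
Round up: n = 25.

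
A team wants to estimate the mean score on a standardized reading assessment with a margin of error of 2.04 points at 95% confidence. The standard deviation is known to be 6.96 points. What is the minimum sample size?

45

For a mean, the margin of error is E = z·σ/√n, so n = (zσ/E)².
At 95% confidence, z = 1.960.
n = (1.960 × 6.96 / 2.04)² = 44.72
Round up: n = 45.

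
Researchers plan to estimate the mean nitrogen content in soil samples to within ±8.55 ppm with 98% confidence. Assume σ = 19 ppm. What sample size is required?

n = 27

For a mean, the margin of error is E = z·σ/√n, so n = (zσ/E)².
At 98% confidence, z = 2.326.
n = (2.326 × 19 / 8.55)² = 26.72
Round up: n = 27.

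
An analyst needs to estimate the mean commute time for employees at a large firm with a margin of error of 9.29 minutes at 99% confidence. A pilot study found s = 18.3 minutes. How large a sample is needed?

n = 26

For a mean, the margin of error is E = z·σ/√n, so n = (zσ/E)².
At 99% confidence, z = 2.576.
n = (2.576 × 18.3 / 9.29)² = 25.75
Round up: n = 26.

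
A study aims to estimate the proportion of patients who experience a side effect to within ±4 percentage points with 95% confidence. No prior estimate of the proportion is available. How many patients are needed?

601

For a proportion with margin E = 0.04 at 95% confidence, z = 1.960.
With no prior estimate, use p = 0.5, which maximizes p(1−p) at 0.25.
n = 0.25 × (z/E)² = 0.25 × (1.960/0.04)² = 600.25
Round up: n = 601.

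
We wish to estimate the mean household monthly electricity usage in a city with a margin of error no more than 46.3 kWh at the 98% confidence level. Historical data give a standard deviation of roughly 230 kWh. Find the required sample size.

134

For a mean, the margin of error is E = z·σ/√n, so n = (zσ/E)².
At 98% confidence, z = 2.326.
n = (2.326 × 230 / 46.3)² = 133.51
Round up: n = 134.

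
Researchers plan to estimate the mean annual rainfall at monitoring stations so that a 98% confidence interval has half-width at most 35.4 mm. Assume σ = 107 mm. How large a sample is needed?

For a mean, the margin of error is E = z·σ/√n, so n = (zσ/E)².
At 98% confidence, z = 2.326.
n = (2.326 × 107 / 35.4)² = 49.43
Round up: n = 50.

50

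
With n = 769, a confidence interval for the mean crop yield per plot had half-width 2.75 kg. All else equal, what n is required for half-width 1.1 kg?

Margin of error scales as 1/√n, so n₂ = n₁·(E₁/E₂)².
n₂ = 769 × (2.75/1.1)² = 769 × 6.25 = 4806.25
Round up: n₂ = 4807.

4807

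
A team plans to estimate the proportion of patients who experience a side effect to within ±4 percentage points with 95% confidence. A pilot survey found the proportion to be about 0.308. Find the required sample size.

512

For a proportion with margin E = 0.04 at 95% confidence, z = 1.960.
n = p̂(1−p̂)(z/E)² = 0.308 × 0.692 × (1.960/0.04)² = 511.74
Round up: n = 512.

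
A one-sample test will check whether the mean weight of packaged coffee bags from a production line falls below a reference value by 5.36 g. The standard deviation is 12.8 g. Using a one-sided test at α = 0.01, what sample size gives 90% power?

For a one-sample z-test, n = ((z_α + z_β)·σ/δ)².
z_α = 2.326 (one-sided α = 0.01); z_β = 1.282 (power 90% → β = 0.1).
n = (3.608 × 12.8 / 5.36)² = 74.24
Round up: n = 75.

75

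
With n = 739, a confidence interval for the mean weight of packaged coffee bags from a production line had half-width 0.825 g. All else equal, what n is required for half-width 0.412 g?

Margin of error scales as 1/√n, so n₂ = n₁·(E₁/E₂)².
n₂ = 739 × (0.825/0.412)² = 739 × 4.01 = 2963.39
Round up: n₂ = 2964.

2964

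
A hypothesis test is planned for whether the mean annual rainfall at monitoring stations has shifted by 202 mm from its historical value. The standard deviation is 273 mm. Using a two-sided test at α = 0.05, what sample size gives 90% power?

20

For a one-sample z-test, n = ((z_{α/2} + z_β)·σ/δ)².
z_{α/2} = 1.960 (two-sided α = 0.05); z_β = 1.282 (power 90% → β = 0.1).
n = (3.242 × 273 / 202)² = 19.20
Round up: n = 20.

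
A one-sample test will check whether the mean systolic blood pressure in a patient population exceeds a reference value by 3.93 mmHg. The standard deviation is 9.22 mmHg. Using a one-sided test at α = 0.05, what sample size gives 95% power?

For a one-sample z-test, n = ((z_α + z_β)·σ/δ)².
z_α = 1.645 (one-sided α = 0.05); z_β = 1.645 (power 95% → β = 0.05).
n = (3.290 × 9.22 / 3.93)² = 59.58
Round up: n = 60.

60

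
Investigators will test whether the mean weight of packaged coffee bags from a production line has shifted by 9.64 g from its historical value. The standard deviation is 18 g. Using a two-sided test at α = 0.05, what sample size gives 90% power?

n = 37

For a one-sample z-test, n = ((z_{α/2} + z_β)·σ/δ)².
z_{α/2} = 1.960 (two-sided α = 0.05); z_β = 1.282 (power 90% → β = 0.1).
n = (3.242 × 18 / 9.64)² = 36.65
Round up: n = 37.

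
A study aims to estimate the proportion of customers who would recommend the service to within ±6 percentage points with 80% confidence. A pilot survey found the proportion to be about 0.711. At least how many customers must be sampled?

n = 94

For a proportion with margin E = 0.06 at 80% confidence, z = 1.282.
n = p̂(1−p̂)(z/E)² = 0.711 × 0.289 × (1.282/0.06)² = 93.81
Round up: n = 94.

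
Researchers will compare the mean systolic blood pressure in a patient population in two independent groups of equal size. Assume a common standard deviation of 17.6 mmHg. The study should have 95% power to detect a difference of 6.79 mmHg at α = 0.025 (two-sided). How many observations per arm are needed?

203 per group

For two equal groups, n per group = 2·((z_{α/2} + z_β)·σ/δ)².
z_{α/2} = 2.241; z_β = 1.645 (power 95%).
n = 2 × (3.886 × 17.6 / 6.79)² = 2 × 101.46 = 202.92
Round up: n = 203 per group.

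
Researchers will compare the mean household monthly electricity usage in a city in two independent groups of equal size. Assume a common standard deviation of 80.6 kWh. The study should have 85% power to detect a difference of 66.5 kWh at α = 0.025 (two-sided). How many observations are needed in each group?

For two equal groups, n per group = 2·((z_{α/2} + z_β)·σ/δ)².
z_{α/2} = 2.241; z_β = 1.036 (power 85%).
n = 2 × (3.277 × 80.6 / 66.5)² = 2 × 15.78 = 31.56
Round up: n = 32 per group.

32 per group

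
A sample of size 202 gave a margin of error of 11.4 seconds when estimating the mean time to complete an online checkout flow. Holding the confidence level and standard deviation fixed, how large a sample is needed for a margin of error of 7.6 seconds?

Margin of error scales as 1/√n, so n₂ = n₁·(E₁/E₂)².
n₂ = 202 × (11.4/7.6)² = 202 × 2.25 = 454.50
Round up: n₂ = 455.

n = 455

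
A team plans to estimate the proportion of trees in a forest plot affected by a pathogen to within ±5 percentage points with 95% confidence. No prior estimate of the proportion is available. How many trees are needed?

385

For a proportion with margin E = 0.05 at 95% confidence, z = 1.960.
With no prior estimate, use p = 0.5, which maximizes p(1−p) at 0.25.
n = 0.25 × (z/E)² = 0.25 × (1.960/0.05)² = 384.16
Round up: n = 385.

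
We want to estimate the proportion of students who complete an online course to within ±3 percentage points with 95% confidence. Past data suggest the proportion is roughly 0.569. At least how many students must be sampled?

For a proportion with margin E = 0.03 at 95% confidence, z = 1.960.
n = p̂(1−p̂)(z/E)² = 0.569 × 0.431 × (1.960/0.03)² = 1046.79
Round up: n = 1047.

1047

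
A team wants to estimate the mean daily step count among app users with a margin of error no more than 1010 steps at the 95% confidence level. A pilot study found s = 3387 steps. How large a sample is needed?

n = 44

For a mean, the margin of error is E = z·σ/√n, so n = (zσ/E)².
At 95% confidence, z = 1.960.
n = (1.960 × 3387 / 1010)² = 43.20
Round up: n = 44.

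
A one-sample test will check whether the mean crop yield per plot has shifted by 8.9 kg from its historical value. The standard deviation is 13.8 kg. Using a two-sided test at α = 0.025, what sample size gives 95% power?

37

For a one-sample z-test, n = ((z_{α/2} + z_β)·σ/δ)².
z_{α/2} = 2.241 (two-sided α = 0.025); z_β = 1.645 (power 95% → β = 0.05).
n = (3.886 × 13.8 / 8.9)² = 36.31
Round up: n = 37.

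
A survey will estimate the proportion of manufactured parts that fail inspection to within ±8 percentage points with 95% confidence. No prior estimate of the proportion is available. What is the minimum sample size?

151

For a proportion with margin E = 0.08 at 95% confidence, z = 1.960.
With no prior estimate, use p = 0.5, which maximizes p(1−p) at 0.25.
n = 0.25 × (z/E)² = 0.25 × (1.960/0.08)² = 150.06
Round up: n = 151.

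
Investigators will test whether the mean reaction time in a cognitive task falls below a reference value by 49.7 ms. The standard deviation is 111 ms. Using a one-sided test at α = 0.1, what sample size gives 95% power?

43

For a one-sample z-test, n = ((z_α + z_β)·σ/δ)².
z_α = 1.282 (one-sided α = 0.1); z_β = 1.645 (power 95% → β = 0.05).
n = (2.927 × 111 / 49.7)² = 42.73
Round up: n = 43.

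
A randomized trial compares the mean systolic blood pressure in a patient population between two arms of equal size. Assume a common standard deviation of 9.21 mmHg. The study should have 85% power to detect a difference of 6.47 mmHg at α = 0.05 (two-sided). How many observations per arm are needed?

37 per group

For two equal groups, n per group = 2·((z_{α/2} + z_β)·σ/δ)².
z_{α/2} = 1.960; z_β = 1.036 (power 85%).
n = 2 × (2.996 × 9.21 / 6.47)² = 2 × 18.19 = 36.38
Round up: n = 37 per group.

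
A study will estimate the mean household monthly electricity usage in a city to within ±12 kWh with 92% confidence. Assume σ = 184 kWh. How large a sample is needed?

721

For a mean, the margin of error is E = z·σ/√n, so n = (zσ/E)².
At 92% confidence, z = 1.751.
n = (1.751 × 184 / 12)² = 720.85
Round up: n = 721.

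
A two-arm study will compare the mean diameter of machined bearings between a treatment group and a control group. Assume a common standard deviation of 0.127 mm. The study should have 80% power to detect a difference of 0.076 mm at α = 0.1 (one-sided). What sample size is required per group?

26 per group

For two equal groups, n per group = 2·((z_α + z_β)·σ/δ)².
z_α = 1.282; z_β = 0.842 (power 80%).
n = 2 × (2.124 × 0.127 / 0.076)² = 2 × 12.60 = 25.20
Round up: n = 26 per group.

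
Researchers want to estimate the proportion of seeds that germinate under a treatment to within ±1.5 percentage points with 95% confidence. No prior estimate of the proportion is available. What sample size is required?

4269

For a proportion with margin E = 0.015 at 95% confidence, z = 1.960.
With no prior estimate, use p = 0.5, which maximizes p(1−p) at 0.25.
n = 0.25 × (z/E)² = 0.25 × (1.960/0.015)² = 4268.44
Round up: n = 4269.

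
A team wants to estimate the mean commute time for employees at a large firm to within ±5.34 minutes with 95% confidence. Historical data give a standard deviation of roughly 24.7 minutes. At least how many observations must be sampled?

83

For a mean, the margin of error is E = z·σ/√n, so n = (zσ/E)².
At 95% confidence, z = 1.960.
n = (1.960 × 24.7 / 5.34)² = 82.19
Round up: n = 83.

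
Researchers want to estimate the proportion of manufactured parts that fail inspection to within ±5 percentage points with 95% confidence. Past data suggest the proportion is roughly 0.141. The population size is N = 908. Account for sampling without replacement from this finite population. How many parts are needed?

For a proportion with margin E = 0.05 at 95% confidence, z = 1.960.
n = p̂(1−p̂)(z/E)² = 0.141 × 0.859 × (1.960/0.05)² = 186.12 — call this n₀.
Finite-population correction with N = 908: n = n₀ / (1 + (n₀−1)/N) = 186.12 / 1.204 = 154.58
Round up: n = 155.

155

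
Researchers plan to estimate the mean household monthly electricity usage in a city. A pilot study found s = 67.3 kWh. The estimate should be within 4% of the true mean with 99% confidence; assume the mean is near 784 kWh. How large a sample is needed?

For a mean, the margin of error is E = z·σ/√n, so n = (zσ/E)².
At 99% confidence, z = 2.576.
E = 4% of 784 = 31.36 kWh.
n = (2.576 × 67.3 / 31.36)² = 30.56
Round up: n = 31.

n = 31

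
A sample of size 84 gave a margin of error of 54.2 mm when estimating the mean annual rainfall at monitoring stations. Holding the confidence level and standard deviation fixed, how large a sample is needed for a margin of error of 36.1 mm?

190

Margin of error scales as 1/√n, so n₂ = n₁·(E₁/E₂)².
n₂ = 84 × (54.2/36.1)² = 84 × 2.254 = 189.34
Round up: n₂ = 190.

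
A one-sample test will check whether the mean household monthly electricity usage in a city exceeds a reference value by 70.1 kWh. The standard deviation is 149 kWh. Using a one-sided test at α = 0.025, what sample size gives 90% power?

n = 48

For a one-sample z-test, n = ((z_α + z_β)·σ/δ)².
z_α = 1.960 (one-sided α = 0.025); z_β = 1.282 (power 90% → β = 0.1).
n = (3.242 × 149 / 70.1)² = 47.49
Round up: n = 48.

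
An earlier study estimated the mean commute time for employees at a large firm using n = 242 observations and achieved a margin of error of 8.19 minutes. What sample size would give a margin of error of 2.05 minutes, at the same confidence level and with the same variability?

3863

Margin of error scales as 1/√n, so n₂ = n₁·(E₁/E₂)².
n₂ = 242 × (8.19/2.05)² = 242 × 15.96 = 3862.32
Round up: n₂ = 3863.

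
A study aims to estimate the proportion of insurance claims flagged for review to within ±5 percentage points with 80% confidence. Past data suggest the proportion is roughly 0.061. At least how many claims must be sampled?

38

For a proportion with margin E = 0.05 at 80% confidence, z = 1.282.
n = p̂(1−p̂)(z/E)² = 0.061 × 0.939 × (1.282/0.05)² = 37.66
Round up: n = 38.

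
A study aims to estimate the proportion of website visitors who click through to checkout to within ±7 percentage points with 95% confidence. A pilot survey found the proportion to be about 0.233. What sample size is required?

For a proportion with margin E = 0.07 at 95% confidence, z = 1.960.
n = p̂(1−p̂)(z/E)² = 0.233 × 0.767 × (1.960/0.07)² = 140.11
Round up: n = 141.

141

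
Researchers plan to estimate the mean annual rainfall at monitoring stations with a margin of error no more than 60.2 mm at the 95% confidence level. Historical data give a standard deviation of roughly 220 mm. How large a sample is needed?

n = 52

For a mean, the margin of error is E = z·σ/√n, so n = (zσ/E)².
At 95% confidence, z = 1.960.
n = (1.960 × 220 / 60.2)² = 51.31
Round up: n = 52.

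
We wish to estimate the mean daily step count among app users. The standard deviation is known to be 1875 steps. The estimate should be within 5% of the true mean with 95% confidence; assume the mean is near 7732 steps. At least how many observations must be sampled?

For a mean, the margin of error is E = z·σ/√n, so n = (zσ/E)².
At 95% confidence, z = 1.960.
E = 5% of 7732 = 386.6 steps.
n = (1.960 × 1875 / 386.6)² = 90.36
Round up: n = 91.

91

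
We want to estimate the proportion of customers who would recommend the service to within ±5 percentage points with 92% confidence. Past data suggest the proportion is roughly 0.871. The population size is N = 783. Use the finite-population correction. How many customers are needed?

118

For a proportion with margin E = 0.05 at 92% confidence, z = 1.751.
n = p̂(1−p̂)(z/E)² = 0.871 × 0.129 × (1.751/0.05)² = 137.80 — call this n₀.
Finite-population correction with N = 783: n = n₀ / (1 + (n₀−1)/N) = 137.80 / 1.175 = 117.28
Round up: n = 118.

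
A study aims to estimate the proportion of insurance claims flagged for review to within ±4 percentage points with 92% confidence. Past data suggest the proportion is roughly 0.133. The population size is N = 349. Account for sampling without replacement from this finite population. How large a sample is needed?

For a proportion with margin E = 0.04 at 92% confidence, z = 1.751.
n = p̂(1−p̂)(z/E)² = 0.133 × 0.867 × (1.751/0.04)² = 220.96 — call this n₀.
Finite-population correction with N = 349: n = n₀ / (1 + (n₀−1)/N) = 220.96 / 1.63 = 135.56
Round up: n = 136.

n = 136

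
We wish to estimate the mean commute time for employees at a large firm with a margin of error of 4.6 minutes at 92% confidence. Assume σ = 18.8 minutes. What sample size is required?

n = 52

For a mean, the margin of error is E = z·σ/√n, so n = (zσ/E)².
At 92% confidence, z = 1.751.
n = (1.751 × 18.8 / 4.6)² = 51.21
Round up: n = 52.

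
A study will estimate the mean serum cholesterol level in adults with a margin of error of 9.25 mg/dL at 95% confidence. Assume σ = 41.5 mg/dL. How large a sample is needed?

For a mean, the margin of error is E = z·σ/√n, so n = (zσ/E)².
At 95% confidence, z = 1.960.
n = (1.960 × 41.5 / 9.25)² = 77.33
Round up: n = 78.

n = 78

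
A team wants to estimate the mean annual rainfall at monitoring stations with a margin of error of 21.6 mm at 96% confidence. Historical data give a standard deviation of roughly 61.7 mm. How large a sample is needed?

35

For a mean, the margin of error is E = z·σ/√n, so n = (zσ/E)².
At 96% confidence, z = 2.054.
n = (2.054 × 61.7 / 21.6)² = 34.42
Round up: n = 35.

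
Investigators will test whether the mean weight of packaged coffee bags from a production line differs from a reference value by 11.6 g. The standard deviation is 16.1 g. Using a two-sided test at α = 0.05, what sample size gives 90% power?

For a one-sample z-test, n = ((z_{α/2} + z_β)·σ/δ)².
z_{α/2} = 1.960 (two-sided α = 0.05); z_β = 1.282 (power 90% → β = 0.1).
n = (3.242 × 16.1 / 11.6)² = 20.25
Round up: n = 21.

n = 21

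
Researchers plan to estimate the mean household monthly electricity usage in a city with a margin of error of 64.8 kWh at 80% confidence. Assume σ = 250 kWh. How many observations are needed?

25

For a mean, the margin of error is E = z·σ/√n, so n = (zσ/E)².
At 80% confidence, z = 1.282.
n = (1.282 × 250 / 64.8)² = 24.46
Round up: n = 25.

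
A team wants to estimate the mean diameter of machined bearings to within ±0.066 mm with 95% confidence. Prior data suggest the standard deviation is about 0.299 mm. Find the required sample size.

For a mean, the margin of error is E = z·σ/√n, so n = (zσ/E)².
At 95% confidence, z = 1.960.
n = (1.960 × 0.299 / 0.066)² = 78.84
Round up: n = 79.

79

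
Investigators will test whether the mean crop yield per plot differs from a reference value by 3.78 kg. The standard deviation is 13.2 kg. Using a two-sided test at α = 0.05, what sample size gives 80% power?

96

For a one-sample z-test, n = ((z_{α/2} + z_β)·σ/δ)².
z_{α/2} = 1.960 (two-sided α = 0.05); z_β = 0.842 (power 80% → β = 0.2).
n = (2.802 × 13.2 / 3.78)² = 95.74
Round up: n = 96.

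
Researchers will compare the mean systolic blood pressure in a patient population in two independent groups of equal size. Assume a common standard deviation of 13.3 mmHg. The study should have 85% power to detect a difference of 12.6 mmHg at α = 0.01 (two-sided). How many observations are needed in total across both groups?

60 total

For two equal groups, n per group = 2·((z_{α/2} + z_β)·σ/δ)².
z_{α/2} = 2.576; z_β = 1.036 (power 85%).
n = 2 × (3.612 × 13.3 / 12.6)² = 2 × 14.54 = 29.08
Round up: n = 30 per group.
Total across both groups: 2 × 30 = 60.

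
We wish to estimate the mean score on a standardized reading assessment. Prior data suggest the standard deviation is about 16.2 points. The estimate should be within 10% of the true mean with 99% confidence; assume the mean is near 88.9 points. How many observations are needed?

For a mean, the margin of error is E = z·σ/√n, so n = (zσ/E)².
At 99% confidence, z = 2.576.
E = 10% of 88.9 = 8.89 points.
n = (2.576 × 16.2 / 8.89)² = 22.04
Round up: n = 23.

23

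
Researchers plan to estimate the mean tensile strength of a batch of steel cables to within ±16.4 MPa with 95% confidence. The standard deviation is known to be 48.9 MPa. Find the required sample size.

For a mean, the margin of error is E = z·σ/√n, so n = (zσ/E)².
At 95% confidence, z = 1.960.
n = (1.960 × 48.9 / 16.4)² = 34.15
Round up: n = 35.

35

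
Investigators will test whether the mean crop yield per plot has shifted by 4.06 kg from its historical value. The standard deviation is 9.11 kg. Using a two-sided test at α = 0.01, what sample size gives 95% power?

For a one-sample z-test, n = ((z_{α/2} + z_β)·σ/δ)².
z_{α/2} = 2.576 (two-sided α = 0.01); z_β = 1.645 (power 95% → β = 0.05).
n = (4.221 × 9.11 / 4.06)² = 89.70
Round up: n = 90.

90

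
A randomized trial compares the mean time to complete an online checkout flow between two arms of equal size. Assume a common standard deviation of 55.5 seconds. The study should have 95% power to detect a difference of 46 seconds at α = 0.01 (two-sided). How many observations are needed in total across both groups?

For two equal groups, n per group = 2·((z_{α/2} + z_β)·σ/δ)².
z_{α/2} = 2.576; z_β = 1.645 (power 95%).
n = 2 × (4.221 × 55.5 / 46)² = 2 × 25.94 = 51.88
Round up: n = 52 per group.
Total across both groups: 2 × 52 = 104.

104 total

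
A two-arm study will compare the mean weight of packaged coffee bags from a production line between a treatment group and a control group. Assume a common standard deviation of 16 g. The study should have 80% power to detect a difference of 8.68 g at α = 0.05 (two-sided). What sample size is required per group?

For two equal groups, n per group = 2·((z_{α/2} + z_β)·σ/δ)².
z_{α/2} = 1.960; z_β = 0.842 (power 80%).
n = 2 × (2.802 × 16 / 8.68)² = 2 × 26.68 = 53.36
Round up: n = 54 per group.

54 per group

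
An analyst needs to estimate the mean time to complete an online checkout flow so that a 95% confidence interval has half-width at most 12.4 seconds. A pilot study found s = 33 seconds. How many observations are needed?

For a mean, the margin of error is E = z·σ/√n, so n = (zσ/E)².
At 95% confidence, z = 1.960.
n = (1.960 × 33 / 12.4)² = 27.21
Round up: n = 28.

28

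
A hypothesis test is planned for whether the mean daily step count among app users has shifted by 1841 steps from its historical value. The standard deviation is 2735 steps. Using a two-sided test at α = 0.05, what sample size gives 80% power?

18

For a one-sample z-test, n = ((z_{α/2} + z_β)·σ/δ)².
z_{α/2} = 1.960 (two-sided α = 0.05); z_β = 0.842 (power 80% → β = 0.2).
n = (2.802 × 2735 / 1841)² = 17.33
Round up: n = 18.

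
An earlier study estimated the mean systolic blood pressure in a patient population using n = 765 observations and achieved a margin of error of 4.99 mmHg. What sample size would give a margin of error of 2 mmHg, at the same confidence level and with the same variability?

Margin of error scales as 1/√n, so n₂ = n₁·(E₁/E₂)².
n₂ = 765 × (4.99/2)² = 765 × 6.225 = 4762.12
Round up: n₂ = 4763.

4763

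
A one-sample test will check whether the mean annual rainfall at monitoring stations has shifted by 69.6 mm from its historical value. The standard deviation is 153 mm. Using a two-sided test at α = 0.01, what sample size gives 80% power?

57

For a one-sample z-test, n = ((z_{α/2} + z_β)·σ/δ)².
z_{α/2} = 2.576 (two-sided α = 0.01); z_β = 0.842 (power 80% → β = 0.2).
n = (3.418 × 153 / 69.6)² = 56.46
Round up: n = 57.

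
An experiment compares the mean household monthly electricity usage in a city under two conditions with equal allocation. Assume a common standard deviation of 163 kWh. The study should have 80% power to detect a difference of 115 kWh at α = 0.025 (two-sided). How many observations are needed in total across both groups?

For two equal groups, n per group = 2·((z_{α/2} + z_β)·σ/δ)².
z_{α/2} = 2.241; z_β = 0.842 (power 80%).
n = 2 × (3.083 × 163 / 115)² = 2 × 19.10 = 38.20
Round up: n = 39 per group.
Total across both groups: 2 × 39 = 78.

78 total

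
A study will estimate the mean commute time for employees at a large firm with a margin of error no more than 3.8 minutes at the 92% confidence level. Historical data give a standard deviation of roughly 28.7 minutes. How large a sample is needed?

175

For a mean, the margin of error is E = z·σ/√n, so n = (zσ/E)².
At 92% confidence, z = 1.751.
n = (1.751 × 28.7 / 3.8)² = 174.89
Round up: n = 175.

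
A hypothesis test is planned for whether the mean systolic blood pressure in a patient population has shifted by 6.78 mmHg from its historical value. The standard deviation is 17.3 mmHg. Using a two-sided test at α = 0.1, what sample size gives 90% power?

n = 56

For a one-sample z-test, n = ((z_{α/2} + z_β)·σ/δ)².
z_{α/2} = 1.645 (two-sided α = 0.1); z_β = 1.282 (power 90% → β = 0.1).
n = (2.927 × 17.3 / 6.78)² = 55.78
Round up: n = 56.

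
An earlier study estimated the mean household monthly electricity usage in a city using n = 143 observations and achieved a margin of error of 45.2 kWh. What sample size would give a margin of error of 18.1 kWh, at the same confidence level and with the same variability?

Margin of error scales as 1/√n, so n₂ = n₁·(E₁/E₂)².
n₂ = 143 × (45.2/18.1)² = 143 × 6.236 = 891.75
Round up: n₂ = 892.

892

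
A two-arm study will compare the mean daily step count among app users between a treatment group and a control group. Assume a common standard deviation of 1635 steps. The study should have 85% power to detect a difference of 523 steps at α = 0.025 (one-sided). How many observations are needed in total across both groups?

352 total

For two equal groups, n per group = 2·((z_α + z_β)·σ/δ)².
z_α = 1.960; z_β = 1.036 (power 85%).
n = 2 × (2.996 × 1635 / 523)² = 2 × 87.72 = 175.44
Round up: n = 176 per group.
Total across both groups: 2 × 176 = 352.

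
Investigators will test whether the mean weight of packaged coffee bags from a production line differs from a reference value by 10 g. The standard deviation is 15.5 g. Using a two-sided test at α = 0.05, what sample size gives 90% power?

For a one-sample z-test, n = ((z_{α/2} + z_β)·σ/δ)².
z_{α/2} = 1.960 (two-sided α = 0.05); z_β = 1.282 (power 90% → β = 0.1).
n = (3.242 × 15.5 / 10)² = 25.25
Round up: n = 26.

26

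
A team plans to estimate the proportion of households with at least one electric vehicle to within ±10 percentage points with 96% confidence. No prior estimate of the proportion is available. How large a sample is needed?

106

For a proportion with margin E = 0.1 at 96% confidence, z = 2.054.
With no prior estimate, use p = 0.5, which maximizes p(1−p) at 0.25.
n = 0.25 × (z/E)² = 0.25 × (2.054/0.1)² = 105.47
Round up: n = 106.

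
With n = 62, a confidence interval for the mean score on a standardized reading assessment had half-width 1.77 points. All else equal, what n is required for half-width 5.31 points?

Margin of error scales as 1/√n, so n₂ = n₁·(E₁/E₂)².
n₂ = 62 × (1.77/5.31)² = 62 × 0.1111 = 6.89
Round up: n₂ = 7.

n = 7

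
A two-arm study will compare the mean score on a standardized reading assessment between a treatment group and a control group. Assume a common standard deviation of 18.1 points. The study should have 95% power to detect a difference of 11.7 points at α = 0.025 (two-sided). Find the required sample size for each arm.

73 per group

For two equal groups, n per group = 2·((z_{α/2} + z_β)·σ/δ)².
z_{α/2} = 2.241; z_β = 1.645 (power 95%).
n = 2 × (3.886 × 18.1 / 11.7)² = 2 × 36.14 = 72.28
Round up: n = 73 per group.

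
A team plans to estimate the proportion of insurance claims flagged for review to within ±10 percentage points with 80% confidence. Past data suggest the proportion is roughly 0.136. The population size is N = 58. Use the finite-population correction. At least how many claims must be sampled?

n = 15

For a proportion with margin E = 0.1 at 80% confidence, z = 1.282.
n = p̂(1−p̂)(z/E)² = 0.136 × 0.864 × (1.282/0.1)² = 19.31 — call this n₀.
Finite-population correction with N = 58: n = n₀ / (1 + (n₀−1)/N) = 19.31 / 1.316 = 14.67
Round up: n = 15.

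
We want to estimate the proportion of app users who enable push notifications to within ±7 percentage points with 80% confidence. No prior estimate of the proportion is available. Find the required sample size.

n = 84

For a proportion with margin E = 0.07 at 80% confidence, z = 1.282.
With no prior estimate, use p = 0.5, which maximizes p(1−p) at 0.25.
n = 0.25 × (z/E)² = 0.25 × (1.282/0.07)² = 83.85
Round up: n = 84.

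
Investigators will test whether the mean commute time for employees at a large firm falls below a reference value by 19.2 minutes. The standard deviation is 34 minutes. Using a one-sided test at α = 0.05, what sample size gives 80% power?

20

For a one-sample z-test, n = ((z_α + z_β)·σ/δ)².
z_α = 1.645 (one-sided α = 0.05); z_β = 0.842 (power 80% → β = 0.2).
n = (2.487 × 34 / 19.2)² = 19.40
Round up: n = 20.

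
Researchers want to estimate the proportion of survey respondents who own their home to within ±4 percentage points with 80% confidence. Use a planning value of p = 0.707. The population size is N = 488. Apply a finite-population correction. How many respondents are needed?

149

For a proportion with margin E = 0.04 at 80% confidence, z = 1.282.
n = p̂(1−p̂)(z/E)² = 0.707 × 0.293 × (1.282/0.04)² = 212.79 — call this n₀.
Finite-population correction with N = 488: n = n₀ / (1 + (n₀−1)/N) = 212.79 / 1.434 = 148.39
Round up: n = 149.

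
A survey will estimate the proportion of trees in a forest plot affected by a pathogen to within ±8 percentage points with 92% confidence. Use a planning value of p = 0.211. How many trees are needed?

For a proportion with margin E = 0.08 at 92% confidence, z = 1.751.
n = p̂(1−p̂)(z/E)² = 0.211 × 0.789 × (1.751/0.08)² = 79.75
Round up: n = 80.

n = 80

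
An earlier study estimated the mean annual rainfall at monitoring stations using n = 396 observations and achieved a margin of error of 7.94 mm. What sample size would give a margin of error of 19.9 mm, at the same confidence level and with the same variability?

64

Margin of error scales as 1/√n, so n₂ = n₁·(E₁/E₂)².
n₂ = 396 × (7.94/19.9)² = 396 × 0.1592 = 63.04
Round up: n₂ = 64.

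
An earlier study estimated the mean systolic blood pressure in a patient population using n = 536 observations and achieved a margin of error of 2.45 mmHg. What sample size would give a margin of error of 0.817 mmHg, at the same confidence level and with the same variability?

Margin of error scales as 1/√n, so n₂ = n₁·(E₁/E₂)².
n₂ = 536 × (2.45/0.817)² = 536 × 8.993 = 4820.25
Round up: n₂ = 4821.

n = 4821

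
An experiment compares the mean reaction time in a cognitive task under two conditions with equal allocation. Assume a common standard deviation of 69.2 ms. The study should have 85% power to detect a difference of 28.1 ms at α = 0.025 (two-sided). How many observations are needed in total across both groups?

For two equal groups, n per group = 2·((z_{α/2} + z_β)·σ/δ)².
z_{α/2} = 2.241; z_β = 1.036 (power 85%).
n = 2 × (3.277 × 69.2 / 28.1)² = 2 × 65.13 = 130.26
Round up: n = 131 per group.
Total across both groups: 2 × 131 = 262.

262 total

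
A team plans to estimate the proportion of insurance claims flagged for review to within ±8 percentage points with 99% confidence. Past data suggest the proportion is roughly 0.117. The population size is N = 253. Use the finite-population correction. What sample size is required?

76

For a proportion with margin E = 0.08 at 99% confidence, z = 2.576.
n = p̂(1−p̂)(z/E)² = 0.117 × 0.883 × (2.576/0.08)² = 107.12 — call this n₀.
Finite-population correction with N = 253: n = n₀ / (1 + (n₀−1)/N) = 107.12 / 1.419 = 75.49
Round up: n = 76.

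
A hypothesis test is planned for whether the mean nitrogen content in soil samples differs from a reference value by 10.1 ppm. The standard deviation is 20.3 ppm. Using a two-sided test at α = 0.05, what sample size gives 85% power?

For a one-sample z-test, n = ((z_{α/2} + z_β)·σ/δ)².
z_{α/2} = 1.960 (two-sided α = 0.05); z_β = 1.036 (power 85% → β = 0.15).
n = (2.996 × 20.3 / 10.1)² = 36.26
Round up: n = 37.

37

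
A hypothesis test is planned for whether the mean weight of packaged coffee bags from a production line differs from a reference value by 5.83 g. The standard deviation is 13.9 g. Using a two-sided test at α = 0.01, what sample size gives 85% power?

For a one-sample z-test, n = ((z_{α/2} + z_β)·σ/δ)².
z_{α/2} = 2.576 (two-sided α = 0.01); z_β = 1.036 (power 85% → β = 0.15).
n = (3.612 × 13.9 / 5.83)² = 74.16
Round up: n = 75.

75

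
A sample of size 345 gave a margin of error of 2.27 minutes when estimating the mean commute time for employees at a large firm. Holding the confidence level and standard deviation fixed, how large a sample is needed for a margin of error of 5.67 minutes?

Margin of error scales as 1/√n, so n₂ = n₁·(E₁/E₂)².
n₂ = 345 × (2.27/5.67)² = 345 × 0.1603 = 55.30
Round up: n₂ = 56.

56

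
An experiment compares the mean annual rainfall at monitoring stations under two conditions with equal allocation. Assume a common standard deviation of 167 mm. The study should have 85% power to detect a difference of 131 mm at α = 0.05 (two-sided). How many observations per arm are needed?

30 per group

For two equal groups, n per group = 2·((z_{α/2} + z_β)·σ/δ)².
z_{α/2} = 1.960; z_β = 1.036 (power 85%).
n = 2 × (2.996 × 167 / 131)² = 2 × 14.59 = 29.18
Round up: n = 30 per group.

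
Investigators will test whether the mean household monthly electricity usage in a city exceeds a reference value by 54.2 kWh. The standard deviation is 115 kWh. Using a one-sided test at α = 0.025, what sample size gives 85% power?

41

For a one-sample z-test, n = ((z_α + z_β)·σ/δ)².
z_α = 1.960 (one-sided α = 0.025); z_β = 1.036 (power 85% → β = 0.15).
n = (2.996 × 115 / 54.2)² = 40.41
Round up: n = 41.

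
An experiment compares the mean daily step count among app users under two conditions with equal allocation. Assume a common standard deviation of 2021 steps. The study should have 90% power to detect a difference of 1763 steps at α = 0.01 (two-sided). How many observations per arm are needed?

40 per group

For two equal groups, n per group = 2·((z_{α/2} + z_β)·σ/δ)².
z_{α/2} = 2.576; z_β = 1.282 (power 90%).
n = 2 × (3.858 × 2021 / 1763)² = 2 × 19.56 = 39.12
Round up: n = 40 per group.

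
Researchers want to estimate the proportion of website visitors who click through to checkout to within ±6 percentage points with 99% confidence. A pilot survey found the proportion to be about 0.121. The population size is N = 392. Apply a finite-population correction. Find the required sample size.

For a proportion with margin E = 0.06 at 99% confidence, z = 2.576.
n = p̂(1−p̂)(z/E)² = 0.121 × 0.879 × (2.576/0.06)² = 196.05 — call this n₀.
Finite-population correction with N = 392: n = n₀ / (1 + (n₀−1)/N) = 196.05 / 1.498 = 130.87
Round up: n = 131.

131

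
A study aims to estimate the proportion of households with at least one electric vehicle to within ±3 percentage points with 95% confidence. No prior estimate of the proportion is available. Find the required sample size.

For a proportion with margin E = 0.03 at 95% confidence, z = 1.960.
With no prior estimate, use p = 0.5, which maximizes p(1−p) at 0.25.
n = 0.25 × (z/E)² = 0.25 × (1.960/0.03)² = 1067.11
Round up: n = 1068.

1068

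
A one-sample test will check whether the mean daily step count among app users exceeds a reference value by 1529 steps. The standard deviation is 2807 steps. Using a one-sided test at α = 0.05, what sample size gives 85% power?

25

For a one-sample z-test, n = ((z_α + z_β)·σ/δ)².
z_α = 1.645 (one-sided α = 0.05); z_β = 1.036 (power 85% → β = 0.15).
n = (2.681 × 2807 / 1529)² = 24.22
Round up: n = 25.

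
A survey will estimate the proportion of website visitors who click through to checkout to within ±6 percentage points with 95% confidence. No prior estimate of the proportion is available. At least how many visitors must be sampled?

For a proportion with margin E = 0.06 at 95% confidence, z = 1.960.
With no prior estimate, use p = 0.5, which maximizes p(1−p) at 0.25.
n = 0.25 × (z/E)² = 0.25 × (1.960/0.06)² = 266.78
Round up: n = 267.

267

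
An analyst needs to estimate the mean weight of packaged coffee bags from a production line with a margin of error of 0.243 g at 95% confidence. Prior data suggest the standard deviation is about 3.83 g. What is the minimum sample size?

For a mean, the margin of error is E = z·σ/√n, so n = (zσ/E)².
At 95% confidence, z = 1.960.
n = (1.960 × 3.83 / 0.243)² = 954.33
Round up: n = 955.

955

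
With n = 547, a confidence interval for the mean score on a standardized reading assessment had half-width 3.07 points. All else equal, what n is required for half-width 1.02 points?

4956

Margin of error scales as 1/√n, so n₂ = n₁·(E₁/E₂)².
n₂ = 547 × (3.07/1.02)² = 547 × 9.059 = 4955.27
Round up: n₂ = 4956.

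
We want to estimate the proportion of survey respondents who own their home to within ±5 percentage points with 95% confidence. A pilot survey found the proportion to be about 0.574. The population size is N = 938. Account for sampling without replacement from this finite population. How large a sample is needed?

269

For a proportion with margin E = 0.05 at 95% confidence, z = 1.960.
n = p̂(1−p̂)(z/E)² = 0.574 × 0.426 × (1.960/0.05)² = 375.75 — call this n₀.
Finite-population correction with N = 938: n = n₀ / (1 + (n₀−1)/N) = 375.75 / 1.4 = 268.39
Round up: n = 269.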